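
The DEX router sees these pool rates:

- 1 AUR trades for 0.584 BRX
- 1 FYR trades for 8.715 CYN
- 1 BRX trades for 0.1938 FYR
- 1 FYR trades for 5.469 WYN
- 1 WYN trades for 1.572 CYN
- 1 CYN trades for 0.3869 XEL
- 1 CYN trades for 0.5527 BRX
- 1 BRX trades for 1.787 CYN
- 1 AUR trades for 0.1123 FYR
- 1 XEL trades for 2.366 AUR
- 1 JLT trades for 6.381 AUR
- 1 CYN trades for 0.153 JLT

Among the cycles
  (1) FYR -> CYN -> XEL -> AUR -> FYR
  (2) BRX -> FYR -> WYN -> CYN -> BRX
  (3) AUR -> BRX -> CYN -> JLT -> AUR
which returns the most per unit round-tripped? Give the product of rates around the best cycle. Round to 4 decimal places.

1.0189

(1) 8.715 × 0.3869 × 2.366 × 0.1123 = 0.89590
(2) 0.1938 × 5.469 × 1.572 × 0.5527 = 0.92088
(3) 0.584 × 1.787 × 0.153 × 6.381 = 1.01887
Highest is cycle (3) at 1.0189 (>1, arbitrage).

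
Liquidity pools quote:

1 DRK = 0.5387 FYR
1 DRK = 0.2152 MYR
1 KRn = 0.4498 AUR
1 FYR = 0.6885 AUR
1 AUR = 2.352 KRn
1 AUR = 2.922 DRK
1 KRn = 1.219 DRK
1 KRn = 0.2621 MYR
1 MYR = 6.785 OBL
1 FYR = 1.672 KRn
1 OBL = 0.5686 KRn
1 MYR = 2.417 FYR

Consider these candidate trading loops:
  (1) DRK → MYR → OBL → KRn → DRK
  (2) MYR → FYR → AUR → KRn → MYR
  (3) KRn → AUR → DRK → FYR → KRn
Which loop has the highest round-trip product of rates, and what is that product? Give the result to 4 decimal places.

(1) 0.2152 × 6.785 × 0.5686 × 1.219 = 1.01205
(2) 2.417 × 0.6885 × 2.352 × 0.2621 = 1.02585
(3) 0.4498 × 2.922 × 0.5387 × 1.672 = 1.18381
Highest is cycle (3) at 1.1838 (>1, arbitrage).

1.1838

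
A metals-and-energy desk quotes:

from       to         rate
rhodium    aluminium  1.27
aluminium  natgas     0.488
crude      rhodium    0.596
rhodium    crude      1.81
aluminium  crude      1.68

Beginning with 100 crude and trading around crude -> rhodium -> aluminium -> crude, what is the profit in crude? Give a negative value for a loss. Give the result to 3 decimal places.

100 crude × 0.596 = 59.6 rhodium
59.6 rhodium × 1.27 = 75.692 aluminium
75.692 aluminium × 1.68 = 127.16256 crude
Net change: 127.16256 − 100 = 27.16256 crude

27.163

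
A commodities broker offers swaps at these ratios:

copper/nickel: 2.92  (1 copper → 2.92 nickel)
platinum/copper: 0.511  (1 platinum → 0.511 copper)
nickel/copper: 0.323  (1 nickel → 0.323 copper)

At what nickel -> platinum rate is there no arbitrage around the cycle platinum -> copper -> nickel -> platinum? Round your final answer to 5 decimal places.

0.67019

Known legs of the cycle: 0.511 × 2.92 = 1.49212
For no arbitrage the full-cycle product must be 1, so the missing rate is 1 / 1.49212 ≈ 0.6701874.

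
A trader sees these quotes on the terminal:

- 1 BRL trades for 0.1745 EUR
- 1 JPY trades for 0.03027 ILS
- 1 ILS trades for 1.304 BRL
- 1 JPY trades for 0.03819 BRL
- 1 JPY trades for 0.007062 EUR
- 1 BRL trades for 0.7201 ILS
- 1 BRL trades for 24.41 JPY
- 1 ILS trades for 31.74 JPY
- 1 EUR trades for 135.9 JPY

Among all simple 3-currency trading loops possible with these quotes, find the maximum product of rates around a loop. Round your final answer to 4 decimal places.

ILS→BRL→JPY→ILS: 1.304 × 24.41 × 0.03027 = 0.96351
JPY→BRL→EUR→JPY: 0.03819 × 0.1745 × 135.9 = 0.90566
ILS→JPY→BRL→ILS: 31.74 × 0.03819 × 0.7201 = 0.87287
Maximum is ILS→BRL→JPY→ILS at 0.9635; no arbitrage — every cycle loses value.

0.9635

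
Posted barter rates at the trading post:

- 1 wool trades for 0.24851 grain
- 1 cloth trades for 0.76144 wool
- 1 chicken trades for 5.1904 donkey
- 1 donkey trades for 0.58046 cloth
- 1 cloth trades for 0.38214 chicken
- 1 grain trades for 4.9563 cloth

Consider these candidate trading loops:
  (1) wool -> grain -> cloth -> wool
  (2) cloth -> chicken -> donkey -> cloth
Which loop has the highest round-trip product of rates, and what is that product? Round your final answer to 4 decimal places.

(1) 0.24851 × 4.9563 × 0.76144 = 0.93786
(2) 0.38214 × 5.1904 × 0.58046 = 1.15132
Highest is cycle (2) at 1.1513 (>1, arbitrage).

1.1513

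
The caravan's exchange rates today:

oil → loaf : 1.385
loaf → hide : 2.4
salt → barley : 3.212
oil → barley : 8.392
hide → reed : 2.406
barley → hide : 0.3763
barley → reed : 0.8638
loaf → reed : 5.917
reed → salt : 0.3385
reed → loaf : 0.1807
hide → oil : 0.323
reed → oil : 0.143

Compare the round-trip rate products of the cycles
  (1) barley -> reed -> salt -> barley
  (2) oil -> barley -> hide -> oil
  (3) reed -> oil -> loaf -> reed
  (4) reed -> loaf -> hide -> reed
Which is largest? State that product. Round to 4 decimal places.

1.1719

(1) 0.8638 × 0.3385 × 3.212 = 0.93918
(2) 8.392 × 0.3763 × 0.323 = 1.02000
(3) 0.143 × 1.385 × 5.917 = 1.17189
(4) 0.1807 × 2.4 × 2.406 = 1.04343
Highest is cycle (3) at 1.1719 (>1, arbitrage).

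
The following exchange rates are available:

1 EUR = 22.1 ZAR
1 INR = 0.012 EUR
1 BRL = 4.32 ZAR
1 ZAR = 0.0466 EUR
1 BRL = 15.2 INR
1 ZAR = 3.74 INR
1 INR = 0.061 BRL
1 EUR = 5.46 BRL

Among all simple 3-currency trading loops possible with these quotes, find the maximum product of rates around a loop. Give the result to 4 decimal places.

BRL→ZAR→EUR→BRL: 4.32 × 0.0466 × 5.46 = 1.09916
BRL→INR→EUR→BRL: 15.2 × 0.012 × 5.46 = 0.99590
ZAR→INR→EUR→ZAR: 3.74 × 0.012 × 22.1 = 0.99185
BRL→ZAR→INR→BRL: 4.32 × 3.74 × 0.061 = 0.98556
Maximum is BRL→ZAR→EUR→BRL at 1.0992; arbitrage exists.

1.0992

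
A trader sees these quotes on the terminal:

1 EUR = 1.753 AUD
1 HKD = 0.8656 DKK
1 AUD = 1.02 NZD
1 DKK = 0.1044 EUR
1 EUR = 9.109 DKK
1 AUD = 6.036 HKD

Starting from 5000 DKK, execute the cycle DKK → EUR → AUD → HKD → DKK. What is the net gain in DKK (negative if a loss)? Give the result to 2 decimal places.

-219.00

5000 DKK × 0.1044 = 522 EUR
522 EUR × 1.753 = 915.066 AUD
915.066 AUD × 6.036 = 5523.338376 HKD
5523.338376 HKD × 0.8656 = 4781.0016982656 DKK
Net change: 4781.0016982656 − 5000 = -218.9983017344 DKK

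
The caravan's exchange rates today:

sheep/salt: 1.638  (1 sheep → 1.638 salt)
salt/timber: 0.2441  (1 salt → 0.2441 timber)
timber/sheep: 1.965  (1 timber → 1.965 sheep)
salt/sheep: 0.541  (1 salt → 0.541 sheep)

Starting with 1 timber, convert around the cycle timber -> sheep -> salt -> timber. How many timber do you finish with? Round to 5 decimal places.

0.78568

1 timber × 1.965 = 1.965 sheep
1.965 sheep × 1.638 = 3.21867 salt
3.21867 salt × 0.2441 = 0.785677347 timber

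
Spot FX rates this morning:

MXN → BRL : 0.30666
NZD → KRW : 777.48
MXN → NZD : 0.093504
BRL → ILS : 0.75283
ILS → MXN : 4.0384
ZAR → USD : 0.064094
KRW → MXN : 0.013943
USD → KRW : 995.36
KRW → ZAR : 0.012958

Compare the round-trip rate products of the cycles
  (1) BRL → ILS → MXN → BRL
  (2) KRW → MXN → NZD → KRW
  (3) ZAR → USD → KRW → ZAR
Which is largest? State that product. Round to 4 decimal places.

(1) 0.75283 × 4.0384 × 0.30666 = 0.93232
(2) 0.013943 × 0.093504 × 777.48 = 1.01362
(3) 0.064094 × 995.36 × 0.012958 = 0.82668
Highest is cycle (2) at 1.0136 (>1, arbitrage).

1.0136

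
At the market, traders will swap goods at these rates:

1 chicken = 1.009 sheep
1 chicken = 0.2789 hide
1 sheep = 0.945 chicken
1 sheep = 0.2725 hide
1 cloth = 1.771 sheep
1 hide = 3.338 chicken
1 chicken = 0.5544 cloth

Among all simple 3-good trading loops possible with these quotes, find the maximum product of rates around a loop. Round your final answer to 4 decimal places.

cloth→sheep→chicken→cloth: 1.771 × 0.945 × 0.5544 = 0.92784
hide→chicken→sheep→hide: 3.338 × 1.009 × 0.2725 = 0.91779
Maximum is cloth→sheep→chicken→cloth at 0.9278; no arbitrage — every cycle loses value.

0.9278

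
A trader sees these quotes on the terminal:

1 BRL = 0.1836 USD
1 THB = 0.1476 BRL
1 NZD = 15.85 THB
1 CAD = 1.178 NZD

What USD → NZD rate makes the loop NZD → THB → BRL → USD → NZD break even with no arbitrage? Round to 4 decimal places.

2.3282

Known legs of the cycle: 15.85 × 0.1476 × 0.1836 = 0.429524856
For no arbitrage the full-cycle product must be 1, so the missing rate is 1 / 0.429524856 ≈ 2.328154.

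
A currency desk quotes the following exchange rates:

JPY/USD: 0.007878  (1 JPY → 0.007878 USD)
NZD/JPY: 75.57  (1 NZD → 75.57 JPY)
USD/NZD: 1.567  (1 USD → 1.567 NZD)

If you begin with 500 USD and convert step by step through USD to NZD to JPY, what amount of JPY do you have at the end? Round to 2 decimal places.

59209.10

500 USD × 1.567 = 783.5 NZD
783.5 NZD × 75.57 = 59209.095 JPY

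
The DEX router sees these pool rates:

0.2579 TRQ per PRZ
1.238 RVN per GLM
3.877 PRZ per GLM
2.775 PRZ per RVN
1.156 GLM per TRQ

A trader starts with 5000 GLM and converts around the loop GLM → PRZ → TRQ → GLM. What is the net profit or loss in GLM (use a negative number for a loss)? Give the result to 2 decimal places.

5000 GLM × 3.877 = 19385 PRZ
19385 PRZ × 0.2579 = 4999.3915 TRQ
4999.3915 TRQ × 1.156 = 5779.296574 GLM
Net change: 5779.296574 − 5000 = 779.296574 GLM

779.30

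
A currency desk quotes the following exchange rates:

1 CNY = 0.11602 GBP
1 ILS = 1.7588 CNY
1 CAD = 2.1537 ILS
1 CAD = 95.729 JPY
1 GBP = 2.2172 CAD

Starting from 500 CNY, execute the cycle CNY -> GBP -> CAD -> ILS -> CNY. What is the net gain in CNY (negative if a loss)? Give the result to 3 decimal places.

500 CNY × 0.11602 = 58.01 GBP
58.01 GBP × 2.2172 = 128.619772 CAD
128.619772 CAD × 2.1537 = 277.0084029564 ILS
277.0084029564 ILS × 1.7588 = 487.20237911971632 CNY
Net change: 487.20237911971632 − 500 = -12.79762088028368 CNY

-12.798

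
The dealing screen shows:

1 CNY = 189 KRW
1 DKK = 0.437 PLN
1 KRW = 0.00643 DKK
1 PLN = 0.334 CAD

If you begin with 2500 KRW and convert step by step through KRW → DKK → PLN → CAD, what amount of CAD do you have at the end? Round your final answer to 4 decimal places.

2500 KRW × 0.00643 = 16.075 DKK
16.075 DKK × 0.437 = 7.024775 PLN
7.024775 PLN × 0.334 = 2.34627485 CAD

2.3463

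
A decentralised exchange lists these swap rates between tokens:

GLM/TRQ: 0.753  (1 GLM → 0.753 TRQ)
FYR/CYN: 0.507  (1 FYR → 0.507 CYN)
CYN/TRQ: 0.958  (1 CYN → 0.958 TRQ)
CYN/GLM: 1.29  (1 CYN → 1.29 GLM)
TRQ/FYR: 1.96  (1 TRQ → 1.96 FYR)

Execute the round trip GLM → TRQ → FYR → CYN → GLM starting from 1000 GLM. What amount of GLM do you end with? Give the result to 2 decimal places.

1000 GLM × 0.753 = 753 TRQ
753 TRQ × 1.96 = 1475.88 FYR
1475.88 FYR × 0.507 = 748.27116 CYN
748.27116 CYN × 1.29 = 965.2697964 GLM

965.27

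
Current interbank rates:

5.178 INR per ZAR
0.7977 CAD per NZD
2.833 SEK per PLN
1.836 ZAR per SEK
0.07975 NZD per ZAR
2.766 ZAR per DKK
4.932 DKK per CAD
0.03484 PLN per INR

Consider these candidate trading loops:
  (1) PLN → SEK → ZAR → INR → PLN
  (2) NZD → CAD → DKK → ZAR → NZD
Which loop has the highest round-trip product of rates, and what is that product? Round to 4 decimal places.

0.9383

(1) 2.833 × 1.836 × 5.178 × 0.03484 = 0.93834
(2) 0.7977 × 4.932 × 2.766 × 0.07975 = 0.86785
Highest is cycle (1) at 0.9383 (≤1, no arbitrage).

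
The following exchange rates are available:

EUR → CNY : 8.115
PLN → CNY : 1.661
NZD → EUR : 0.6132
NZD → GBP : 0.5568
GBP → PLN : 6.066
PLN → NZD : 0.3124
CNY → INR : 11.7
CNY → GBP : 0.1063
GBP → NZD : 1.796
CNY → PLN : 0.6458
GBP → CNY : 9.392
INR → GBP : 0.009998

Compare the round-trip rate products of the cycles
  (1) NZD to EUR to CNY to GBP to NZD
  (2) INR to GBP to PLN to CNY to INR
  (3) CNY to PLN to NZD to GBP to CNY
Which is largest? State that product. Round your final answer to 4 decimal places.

1.1786

(1) 0.6132 × 8.115 × 0.1063 × 1.796 = 0.95001
(2) 0.009998 × 6.066 × 1.661 × 11.7 = 1.17861
(3) 0.6458 × 0.3124 × 0.5568 × 9.392 = 1.05503
Highest is cycle (2) at 1.1786 (>1, arbitrage).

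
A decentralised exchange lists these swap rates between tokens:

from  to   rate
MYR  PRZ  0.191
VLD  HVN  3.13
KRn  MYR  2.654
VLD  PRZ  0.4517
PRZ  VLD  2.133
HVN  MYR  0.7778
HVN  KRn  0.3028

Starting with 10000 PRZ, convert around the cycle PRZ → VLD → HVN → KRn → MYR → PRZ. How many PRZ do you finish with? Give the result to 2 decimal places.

10000 PRZ × 2.133 = 21330 VLD
21330 VLD × 3.13 = 66762.9 HVN
66762.9 HVN × 0.3028 = 20215.80612 KRn
20215.80612 KRn × 2.654 = 53652.74944248 MYR
53652.74944248 MYR × 0.191 = 10247.67514351368 PRZ

10247.68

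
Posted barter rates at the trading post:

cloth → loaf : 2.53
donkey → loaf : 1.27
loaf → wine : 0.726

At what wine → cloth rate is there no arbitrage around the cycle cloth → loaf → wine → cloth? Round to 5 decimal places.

0.54443

Known legs of the cycle: 2.53 × 0.726 = 1.83678
For no arbitrage the full-cycle product must be 1, so the missing rate is 1 / 1.83678 ≈ 0.5444310.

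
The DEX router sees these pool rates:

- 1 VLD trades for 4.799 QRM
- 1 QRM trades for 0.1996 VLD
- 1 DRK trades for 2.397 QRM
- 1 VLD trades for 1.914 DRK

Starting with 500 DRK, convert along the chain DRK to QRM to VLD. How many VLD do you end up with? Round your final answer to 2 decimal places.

500 DRK × 2.397 = 1198.5 QRM
1198.5 QRM × 0.1996 = 239.2206 VLD

239.22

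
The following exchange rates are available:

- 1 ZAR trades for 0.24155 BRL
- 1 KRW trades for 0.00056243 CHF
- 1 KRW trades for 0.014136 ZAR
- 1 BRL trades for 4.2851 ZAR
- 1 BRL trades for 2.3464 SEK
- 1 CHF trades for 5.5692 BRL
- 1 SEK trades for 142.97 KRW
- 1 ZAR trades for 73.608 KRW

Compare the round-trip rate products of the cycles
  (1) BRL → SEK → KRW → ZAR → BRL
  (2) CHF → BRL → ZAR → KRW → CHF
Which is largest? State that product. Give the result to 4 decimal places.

(1) 2.3464 × 142.97 × 0.014136 × 0.24155 = 1.14546
(2) 5.5692 × 4.2851 × 73.608 × 0.00056243 = 0.98798
Highest is cycle (1) at 1.1455 (>1, arbitrage).

1.1455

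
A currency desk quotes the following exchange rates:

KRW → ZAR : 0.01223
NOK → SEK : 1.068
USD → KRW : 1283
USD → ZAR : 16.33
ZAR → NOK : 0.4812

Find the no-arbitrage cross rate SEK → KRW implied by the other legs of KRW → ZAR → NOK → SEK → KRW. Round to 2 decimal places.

Known legs of the cycle: 0.01223 × 0.4812 × 1.068 = 0.006285261168
For no arbitrage the full-cycle product must be 1, so the missing rate is 1 / 0.006285261168 ≈ 159.1024.

159.10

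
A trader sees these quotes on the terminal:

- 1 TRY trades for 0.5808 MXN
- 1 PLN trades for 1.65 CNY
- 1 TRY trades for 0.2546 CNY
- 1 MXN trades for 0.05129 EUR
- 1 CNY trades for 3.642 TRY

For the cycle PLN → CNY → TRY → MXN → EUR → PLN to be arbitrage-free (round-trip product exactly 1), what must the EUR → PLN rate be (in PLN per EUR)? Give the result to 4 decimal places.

5.5862

Known legs of the cycle: 1.65 × 3.642 × 0.5808 × 0.05129 = 0.1790124318576
For no arbitrage the full-cycle product must be 1, so the missing rate is 1 / 0.1790124318576 ≈ 5.586204.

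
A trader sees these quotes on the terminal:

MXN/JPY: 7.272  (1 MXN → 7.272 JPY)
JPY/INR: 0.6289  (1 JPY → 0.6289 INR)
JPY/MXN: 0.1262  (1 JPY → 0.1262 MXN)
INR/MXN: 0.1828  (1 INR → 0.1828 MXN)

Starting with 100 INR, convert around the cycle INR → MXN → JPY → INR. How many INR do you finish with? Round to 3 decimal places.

100 INR × 0.1828 = 18.28 MXN
18.28 MXN × 7.272 = 132.93216 JPY
132.93216 JPY × 0.6289 = 83.601035424 INR

83.601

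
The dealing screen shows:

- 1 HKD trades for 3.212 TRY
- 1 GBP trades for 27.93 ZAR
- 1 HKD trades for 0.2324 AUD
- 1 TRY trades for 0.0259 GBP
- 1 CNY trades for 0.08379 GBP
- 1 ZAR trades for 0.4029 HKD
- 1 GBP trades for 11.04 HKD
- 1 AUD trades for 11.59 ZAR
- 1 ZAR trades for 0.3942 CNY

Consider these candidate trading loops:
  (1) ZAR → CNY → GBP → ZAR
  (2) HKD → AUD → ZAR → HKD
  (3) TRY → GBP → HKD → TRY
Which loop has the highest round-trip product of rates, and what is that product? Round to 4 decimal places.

1.0852

(1) 0.3942 × 0.08379 × 27.93 = 0.92253
(2) 0.2324 × 11.59 × 0.4029 = 1.08522
(3) 0.0259 × 11.04 × 3.212 = 0.91843
Highest is cycle (2) at 1.0852 (>1, arbitrage).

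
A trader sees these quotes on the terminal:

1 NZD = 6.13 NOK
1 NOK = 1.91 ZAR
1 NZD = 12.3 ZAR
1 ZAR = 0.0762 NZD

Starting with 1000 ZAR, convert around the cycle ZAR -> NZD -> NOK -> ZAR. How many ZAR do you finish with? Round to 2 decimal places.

892.17

1000 ZAR × 0.0762 = 76.2 NZD
76.2 NZD × 6.13 = 467.106 NOK
467.106 NOK × 1.91 = 892.17246 ZAR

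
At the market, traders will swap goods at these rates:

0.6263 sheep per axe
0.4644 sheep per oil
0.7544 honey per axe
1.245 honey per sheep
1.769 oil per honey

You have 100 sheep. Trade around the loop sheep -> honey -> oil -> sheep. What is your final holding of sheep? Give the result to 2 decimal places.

102.28

100 sheep × 1.245 = 124.5 honey
124.5 honey × 1.769 = 220.2405 oil
220.2405 oil × 0.4644 = 102.2796882 sheep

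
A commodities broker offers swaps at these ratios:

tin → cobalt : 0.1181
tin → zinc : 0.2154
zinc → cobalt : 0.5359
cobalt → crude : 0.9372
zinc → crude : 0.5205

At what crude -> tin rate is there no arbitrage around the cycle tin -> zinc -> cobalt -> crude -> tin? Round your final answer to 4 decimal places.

Known legs of the cycle: 0.2154 × 0.5359 × 0.9372 = 0.108183676392
For no arbitrage the full-cycle product must be 1, so the missing rate is 1 / 0.108183676392 ≈ 9.243539.

9.2435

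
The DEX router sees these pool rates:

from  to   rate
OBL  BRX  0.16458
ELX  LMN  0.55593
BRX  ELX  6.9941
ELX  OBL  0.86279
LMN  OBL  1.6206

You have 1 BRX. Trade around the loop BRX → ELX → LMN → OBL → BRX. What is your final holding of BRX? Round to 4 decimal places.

1.0371

1 BRX × 6.9941 = 6.9941 ELX
6.9941 ELX × 0.55593 = 3.888230013 LMN
3.888230013 LMN × 1.6206 = 6.3012655590678 OBL
6.3012655590678 OBL × 0.16458 = 1.037062285711378524 BRX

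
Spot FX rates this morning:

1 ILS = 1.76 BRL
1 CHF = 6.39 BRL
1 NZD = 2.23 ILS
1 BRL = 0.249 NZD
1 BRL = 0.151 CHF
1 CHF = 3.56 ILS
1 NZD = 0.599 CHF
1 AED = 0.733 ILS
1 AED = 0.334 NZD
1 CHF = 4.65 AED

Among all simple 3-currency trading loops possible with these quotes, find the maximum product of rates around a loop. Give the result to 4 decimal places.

0.9773

ILS→BRL→NZD→ILS: 1.76 × 0.249 × 2.23 = 0.97728
CHF→BRL→NZD→CHF: 6.39 × 0.249 × 0.599 = 0.95307
CHF→ILS→BRL→CHF: 3.56 × 1.76 × 0.151 = 0.94611
AED→NZD→CHF→AED: 0.334 × 0.599 × 4.65 = 0.93031
Maximum is ILS→BRL→NZD→ILS at 0.9773; no arbitrage — every cycle loses value.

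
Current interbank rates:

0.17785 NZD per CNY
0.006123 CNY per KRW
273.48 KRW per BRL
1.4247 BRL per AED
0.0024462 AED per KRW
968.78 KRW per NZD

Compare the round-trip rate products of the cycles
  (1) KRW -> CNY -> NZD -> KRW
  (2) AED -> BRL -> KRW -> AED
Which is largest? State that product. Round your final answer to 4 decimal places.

(1) 0.006123 × 0.17785 × 968.78 = 1.05498
(2) 1.4247 × 273.48 × 0.0024462 = 0.95311
Highest is cycle (1) at 1.0550 (>1, arbitrage).

1.0550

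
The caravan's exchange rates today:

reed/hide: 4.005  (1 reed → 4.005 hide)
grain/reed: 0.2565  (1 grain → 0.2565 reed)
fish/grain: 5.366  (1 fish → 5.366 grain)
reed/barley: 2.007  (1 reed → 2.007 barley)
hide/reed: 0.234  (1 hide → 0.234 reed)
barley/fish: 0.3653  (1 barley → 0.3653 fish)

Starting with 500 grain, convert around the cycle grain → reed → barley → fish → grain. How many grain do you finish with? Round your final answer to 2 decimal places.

500 grain × 0.2565 = 128.25 reed
128.25 reed × 2.007 = 257.39775 barley
257.39775 barley × 0.3653 = 94.027398075 fish
94.027398075 fish × 5.366 = 504.55101807045 grain

504.55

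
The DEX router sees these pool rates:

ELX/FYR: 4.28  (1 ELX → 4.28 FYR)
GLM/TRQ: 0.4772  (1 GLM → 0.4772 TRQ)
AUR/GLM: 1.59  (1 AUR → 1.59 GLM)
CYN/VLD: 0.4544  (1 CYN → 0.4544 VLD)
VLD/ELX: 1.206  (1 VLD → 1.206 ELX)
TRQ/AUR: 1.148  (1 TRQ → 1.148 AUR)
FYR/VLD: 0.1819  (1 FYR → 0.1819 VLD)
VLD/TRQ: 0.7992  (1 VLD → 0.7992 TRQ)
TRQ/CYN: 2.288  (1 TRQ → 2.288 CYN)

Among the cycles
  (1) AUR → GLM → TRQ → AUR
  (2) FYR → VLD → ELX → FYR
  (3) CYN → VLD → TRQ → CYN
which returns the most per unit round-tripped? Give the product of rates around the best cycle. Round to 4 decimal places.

(1) 1.59 × 0.4772 × 1.148 = 0.87104
(2) 0.1819 × 1.206 × 4.28 = 0.93891
(3) 0.4544 × 0.7992 × 2.288 = 0.83090
Highest is cycle (2) at 0.9389 (≤1, no arbitrage).

0.9389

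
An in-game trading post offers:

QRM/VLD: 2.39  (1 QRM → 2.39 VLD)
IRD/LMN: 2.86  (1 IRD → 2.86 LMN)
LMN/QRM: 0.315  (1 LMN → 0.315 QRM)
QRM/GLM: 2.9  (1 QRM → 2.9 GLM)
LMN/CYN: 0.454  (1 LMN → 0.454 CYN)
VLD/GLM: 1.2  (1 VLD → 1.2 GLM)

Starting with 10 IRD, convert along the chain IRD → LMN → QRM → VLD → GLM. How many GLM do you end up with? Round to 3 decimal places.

25.838

10 IRD × 2.86 = 28.6 LMN
28.6 LMN × 0.315 = 9.009 QRM
9.009 QRM × 2.39 = 21.53151 VLD
21.53151 VLD × 1.2 = 25.837812 GLM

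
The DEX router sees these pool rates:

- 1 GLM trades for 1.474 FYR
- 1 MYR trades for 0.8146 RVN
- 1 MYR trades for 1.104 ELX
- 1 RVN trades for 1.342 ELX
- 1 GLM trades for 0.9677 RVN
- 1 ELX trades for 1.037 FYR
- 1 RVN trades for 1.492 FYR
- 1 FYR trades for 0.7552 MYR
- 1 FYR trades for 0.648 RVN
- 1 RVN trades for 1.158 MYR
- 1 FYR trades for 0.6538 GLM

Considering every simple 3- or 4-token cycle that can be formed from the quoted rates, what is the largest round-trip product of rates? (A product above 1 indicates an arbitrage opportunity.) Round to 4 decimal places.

RVN→FYR→GLM→RVN: 1.492 × 0.6538 × 0.9677 = 0.94396
RVN→FYR→MYR→RVN: 1.492 × 0.7552 × 0.8146 = 0.91786
ELX→FYR→RVN→ELX: 1.037 × 0.648 × 1.342 = 0.90179
ELX→FYR→GLM→RVN→ELX: 1.037 × 0.6538 × 0.9677 × 1.342 = 0.88047
ELX→FYR→MYR→ELX: 1.037 × 0.7552 × 1.104 = 0.86459
ELX→FYR→RVN→MYR→ELX: 1.037 × 0.648 × 1.158 × 1.104 = 0.85908
ELX→FYR→MYR→RVN→ELX: 1.037 × 0.7552 × 0.8146 × 1.342 = 0.85613
Maximum is RVN→FYR→GLM→RVN at 0.9440; no arbitrage — every cycle loses value.

0.9440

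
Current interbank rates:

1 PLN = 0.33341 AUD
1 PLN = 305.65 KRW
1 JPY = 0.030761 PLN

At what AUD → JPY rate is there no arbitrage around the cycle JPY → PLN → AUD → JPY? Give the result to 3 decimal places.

97.504

Known legs of the cycle: 0.030761 × 0.33341 = 0.01025602501
For no arbitrage the full-cycle product must be 1, so the missing rate is 1 / 0.01025602501 ≈ 97.50366.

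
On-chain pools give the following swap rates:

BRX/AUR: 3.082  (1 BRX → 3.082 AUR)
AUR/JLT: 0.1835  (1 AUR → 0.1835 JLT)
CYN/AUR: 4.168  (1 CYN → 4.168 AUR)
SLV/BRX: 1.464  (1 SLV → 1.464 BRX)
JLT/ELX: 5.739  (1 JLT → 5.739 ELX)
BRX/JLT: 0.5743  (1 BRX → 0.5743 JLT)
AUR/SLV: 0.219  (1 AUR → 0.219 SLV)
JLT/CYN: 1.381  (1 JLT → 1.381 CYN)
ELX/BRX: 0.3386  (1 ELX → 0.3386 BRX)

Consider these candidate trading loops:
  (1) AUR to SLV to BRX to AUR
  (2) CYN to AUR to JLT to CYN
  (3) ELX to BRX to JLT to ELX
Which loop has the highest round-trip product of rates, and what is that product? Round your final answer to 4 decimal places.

1.1160

(1) 0.219 × 1.464 × 3.082 = 0.98814
(2) 4.168 × 0.1835 × 1.381 = 1.05623
(3) 0.3386 × 0.5743 × 5.739 = 1.11599
Highest is cycle (3) at 1.1160 (>1, arbitrage).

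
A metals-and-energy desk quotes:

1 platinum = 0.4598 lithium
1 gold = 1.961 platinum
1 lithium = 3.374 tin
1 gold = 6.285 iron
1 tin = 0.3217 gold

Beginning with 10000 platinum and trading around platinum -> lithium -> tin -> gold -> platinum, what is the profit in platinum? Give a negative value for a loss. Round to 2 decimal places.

10000 platinum × 0.4598 = 4598 lithium
4598 lithium × 3.374 = 15513.652 tin
15513.652 tin × 0.3217 = 4990.7418484 gold
4990.7418484 gold × 1.961 = 9786.8447647124 platinum
Net change: 9786.8447647124 − 10000 = -213.1552352876 platinum

-213.16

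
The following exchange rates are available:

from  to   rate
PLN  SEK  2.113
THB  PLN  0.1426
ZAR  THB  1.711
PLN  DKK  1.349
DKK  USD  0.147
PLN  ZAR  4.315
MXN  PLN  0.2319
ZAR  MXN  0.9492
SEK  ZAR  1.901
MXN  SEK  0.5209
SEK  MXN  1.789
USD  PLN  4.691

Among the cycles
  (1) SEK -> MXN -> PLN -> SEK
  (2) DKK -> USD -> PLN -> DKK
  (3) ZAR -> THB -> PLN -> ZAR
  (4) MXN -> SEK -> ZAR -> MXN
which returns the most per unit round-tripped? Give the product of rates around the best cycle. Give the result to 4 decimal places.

(1) 1.789 × 0.2319 × 2.113 = 0.87662
(2) 0.147 × 4.691 × 1.349 = 0.93024
(3) 1.711 × 0.1426 × 4.315 = 1.05281
(4) 0.5209 × 1.901 × 0.9492 = 0.93993
Highest is cycle (3) at 1.0528 (>1, arbitrage).

1.0528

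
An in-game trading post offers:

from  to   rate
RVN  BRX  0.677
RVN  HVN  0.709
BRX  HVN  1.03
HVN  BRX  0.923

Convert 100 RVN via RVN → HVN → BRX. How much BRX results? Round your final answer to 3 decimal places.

65.441

100 RVN × 0.709 = 70.9 HVN
70.9 HVN × 0.923 = 65.4407 BRX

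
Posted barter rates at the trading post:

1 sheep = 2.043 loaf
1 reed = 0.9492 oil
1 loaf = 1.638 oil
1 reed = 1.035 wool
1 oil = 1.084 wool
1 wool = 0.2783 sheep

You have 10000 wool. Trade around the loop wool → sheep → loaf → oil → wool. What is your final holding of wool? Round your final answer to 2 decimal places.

10095.43

10000 wool × 0.2783 = 2783 sheep
2783 sheep × 2.043 = 5685.669 loaf
5685.669 loaf × 1.638 = 9313.125822 oil
9313.125822 oil × 1.084 = 10095.428391048 wool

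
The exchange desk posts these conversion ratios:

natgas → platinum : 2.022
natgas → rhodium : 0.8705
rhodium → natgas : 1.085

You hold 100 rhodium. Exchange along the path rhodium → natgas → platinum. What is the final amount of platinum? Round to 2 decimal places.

219.39

100 rhodium × 1.085 = 108.5 natgas
108.5 natgas × 2.022 = 219.387 platinum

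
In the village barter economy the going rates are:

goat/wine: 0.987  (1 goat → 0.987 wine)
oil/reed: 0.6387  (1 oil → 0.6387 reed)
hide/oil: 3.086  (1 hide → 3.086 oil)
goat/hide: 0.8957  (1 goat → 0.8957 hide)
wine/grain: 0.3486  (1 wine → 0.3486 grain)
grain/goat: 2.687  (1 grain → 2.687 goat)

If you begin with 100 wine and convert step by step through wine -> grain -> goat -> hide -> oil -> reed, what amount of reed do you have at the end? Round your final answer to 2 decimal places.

100 wine × 0.3486 = 34.86 grain
34.86 grain × 2.687 = 93.66882 goat
93.66882 goat × 0.8957 = 83.899162074 hide
83.899162074 hide × 3.086 = 258.912814160364 oil
258.912814160364 oil × 0.6387 = 165.3676144042244868 reed

165.37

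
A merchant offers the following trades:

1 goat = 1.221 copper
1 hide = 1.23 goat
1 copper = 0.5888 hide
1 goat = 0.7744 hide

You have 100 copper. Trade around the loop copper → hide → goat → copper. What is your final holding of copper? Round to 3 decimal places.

88.428

100 copper × 0.5888 = 58.88 hide
58.88 hide × 1.23 = 72.4224 goat
72.4224 goat × 1.221 = 88.4277504 copper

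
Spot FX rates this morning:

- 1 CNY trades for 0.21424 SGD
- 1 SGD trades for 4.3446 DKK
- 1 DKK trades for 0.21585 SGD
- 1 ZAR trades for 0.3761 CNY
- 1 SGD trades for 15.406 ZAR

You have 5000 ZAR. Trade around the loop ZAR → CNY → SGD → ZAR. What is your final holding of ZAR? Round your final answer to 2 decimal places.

6206.74

5000 ZAR × 0.3761 = 1880.5 CNY
1880.5 CNY × 0.21424 = 402.87832 SGD
402.87832 SGD × 15.406 = 6206.74339792 ZAR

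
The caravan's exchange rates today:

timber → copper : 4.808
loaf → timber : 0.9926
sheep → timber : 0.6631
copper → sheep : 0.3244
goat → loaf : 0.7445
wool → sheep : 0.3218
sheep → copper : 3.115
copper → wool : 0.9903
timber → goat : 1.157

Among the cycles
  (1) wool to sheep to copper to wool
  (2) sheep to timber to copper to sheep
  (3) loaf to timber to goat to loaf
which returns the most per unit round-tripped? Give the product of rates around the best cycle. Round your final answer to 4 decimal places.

1.0342

(1) 0.3218 × 3.115 × 0.9903 = 0.99268
(2) 0.6631 × 4.808 × 0.3244 = 1.03425
(3) 0.9926 × 1.157 × 0.7445 = 0.85501
Highest is cycle (2) at 1.0342 (>1, arbitrage).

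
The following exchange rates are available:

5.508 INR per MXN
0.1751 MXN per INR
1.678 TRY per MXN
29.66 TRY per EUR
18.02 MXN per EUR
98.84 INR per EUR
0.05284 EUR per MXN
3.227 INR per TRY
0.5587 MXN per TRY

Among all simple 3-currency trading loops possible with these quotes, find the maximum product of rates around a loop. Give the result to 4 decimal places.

0.9482

MXN→TRY→INR→MXN: 1.678 × 3.227 × 0.1751 = 0.94815
MXN→EUR→INR→MXN: 0.05284 × 98.84 × 0.1751 = 0.91450
MXN→EUR→TRY→MXN: 0.05284 × 29.66 × 0.5587 = 0.87561
Maximum is MXN→TRY→INR→MXN at 0.9482; no arbitrage — every cycle loses value.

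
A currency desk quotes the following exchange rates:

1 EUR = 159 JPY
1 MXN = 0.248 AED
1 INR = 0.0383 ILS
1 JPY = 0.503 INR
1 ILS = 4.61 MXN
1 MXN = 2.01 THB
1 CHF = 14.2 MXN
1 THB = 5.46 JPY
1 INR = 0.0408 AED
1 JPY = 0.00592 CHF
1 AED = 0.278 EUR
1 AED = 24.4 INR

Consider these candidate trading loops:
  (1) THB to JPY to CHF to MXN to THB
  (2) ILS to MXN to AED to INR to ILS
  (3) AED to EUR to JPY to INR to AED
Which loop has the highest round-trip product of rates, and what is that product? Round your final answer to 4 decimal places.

(1) 5.46 × 0.00592 × 14.2 × 2.01 = 0.92257
(2) 4.61 × 0.248 × 24.4 × 0.0383 = 1.06842
(3) 0.278 × 159 × 0.503 × 0.0408 = 0.90713
Highest is cycle (2) at 1.0684 (>1, arbitrage).

1.0684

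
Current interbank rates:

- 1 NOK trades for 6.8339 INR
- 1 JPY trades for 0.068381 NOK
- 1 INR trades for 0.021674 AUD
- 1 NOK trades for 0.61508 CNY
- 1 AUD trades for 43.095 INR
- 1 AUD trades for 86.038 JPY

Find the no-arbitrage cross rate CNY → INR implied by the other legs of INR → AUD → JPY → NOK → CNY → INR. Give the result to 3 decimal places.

12.750

Known legs of the cycle: 0.021674 × 86.038 × 0.068381 × 0.61508 = 0.07843256692648147376
For no arbitrage the full-cycle product must be 1, so the missing rate is 1 / 0.07843256692648147376 ≈ 12.74981.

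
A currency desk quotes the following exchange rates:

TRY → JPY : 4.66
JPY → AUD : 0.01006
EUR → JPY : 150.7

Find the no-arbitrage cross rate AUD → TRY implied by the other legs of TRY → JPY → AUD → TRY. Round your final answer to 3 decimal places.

Known legs of the cycle: 4.66 × 0.01006 = 0.0468796
For no arbitrage the full-cycle product must be 1, so the missing rate is 1 / 0.0468796 ≈ 21.33124.

21.331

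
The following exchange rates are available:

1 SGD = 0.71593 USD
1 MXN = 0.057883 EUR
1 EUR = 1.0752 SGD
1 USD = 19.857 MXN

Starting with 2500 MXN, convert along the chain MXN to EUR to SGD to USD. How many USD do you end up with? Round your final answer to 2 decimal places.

111.39

2500 MXN × 0.057883 = 144.7075 EUR
144.7075 EUR × 1.0752 = 155.589504 SGD
155.589504 SGD × 0.71593 = 111.39119359872 USD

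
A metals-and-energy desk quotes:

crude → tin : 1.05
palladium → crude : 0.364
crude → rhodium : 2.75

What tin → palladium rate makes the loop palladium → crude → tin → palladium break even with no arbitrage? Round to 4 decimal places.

2.6164

Known legs of the cycle: 0.364 × 1.05 = 0.3822
For no arbitrage the full-cycle product must be 1, so the missing rate is 1 / 0.3822 ≈ 2.616431.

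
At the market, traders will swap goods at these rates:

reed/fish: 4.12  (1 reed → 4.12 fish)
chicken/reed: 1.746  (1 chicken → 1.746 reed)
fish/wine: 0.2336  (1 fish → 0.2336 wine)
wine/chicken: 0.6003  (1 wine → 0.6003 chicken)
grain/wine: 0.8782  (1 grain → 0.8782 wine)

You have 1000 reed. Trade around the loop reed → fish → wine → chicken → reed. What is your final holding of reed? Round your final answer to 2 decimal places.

1008.75

1000 reed × 4.12 = 4120 fish
4120 fish × 0.2336 = 962.432 wine
962.432 wine × 0.6003 = 577.7479296 chicken
577.7479296 chicken × 1.746 = 1008.7478850816 reed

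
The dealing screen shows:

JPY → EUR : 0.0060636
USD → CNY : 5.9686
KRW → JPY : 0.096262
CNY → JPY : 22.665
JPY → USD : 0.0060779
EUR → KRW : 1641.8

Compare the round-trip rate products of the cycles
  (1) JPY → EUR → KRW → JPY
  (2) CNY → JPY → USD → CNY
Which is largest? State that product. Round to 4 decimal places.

(1) 0.0060636 × 1641.8 × 0.096262 = 0.95831
(2) 22.665 × 0.0060779 × 5.9686 = 0.82221
Highest is cycle (1) at 0.9583 (≤1, no arbitrage).

0.9583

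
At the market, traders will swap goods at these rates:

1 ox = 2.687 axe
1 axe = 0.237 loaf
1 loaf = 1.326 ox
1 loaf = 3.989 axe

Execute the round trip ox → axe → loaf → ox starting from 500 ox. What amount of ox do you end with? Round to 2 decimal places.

500 ox × 2.687 = 1343.5 axe
1343.5 axe × 0.237 = 318.4095 loaf
318.4095 loaf × 1.326 = 422.210997 ox

422.21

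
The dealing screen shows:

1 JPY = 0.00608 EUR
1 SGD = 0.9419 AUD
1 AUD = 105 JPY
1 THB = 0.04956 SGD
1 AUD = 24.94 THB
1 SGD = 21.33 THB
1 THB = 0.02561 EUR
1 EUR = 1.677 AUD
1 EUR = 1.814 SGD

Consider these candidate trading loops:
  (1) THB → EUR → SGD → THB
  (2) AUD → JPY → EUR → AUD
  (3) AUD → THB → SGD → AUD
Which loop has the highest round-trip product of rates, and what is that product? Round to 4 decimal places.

1.1642

(1) 0.02561 × 1.814 × 21.33 = 0.99092
(2) 105 × 0.00608 × 1.677 = 1.07060
(3) 24.94 × 0.04956 × 0.9419 = 1.16421
Highest is cycle (3) at 1.1642 (>1, arbitrage).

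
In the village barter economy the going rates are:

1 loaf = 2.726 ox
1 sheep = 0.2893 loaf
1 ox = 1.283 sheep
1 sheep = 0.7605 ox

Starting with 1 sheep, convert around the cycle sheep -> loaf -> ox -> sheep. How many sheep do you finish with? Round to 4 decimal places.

1.0118

1 sheep × 0.2893 = 0.2893 loaf
0.2893 loaf × 2.726 = 0.7886318 ox
0.7886318 ox × 1.283 = 1.0118145994 sheep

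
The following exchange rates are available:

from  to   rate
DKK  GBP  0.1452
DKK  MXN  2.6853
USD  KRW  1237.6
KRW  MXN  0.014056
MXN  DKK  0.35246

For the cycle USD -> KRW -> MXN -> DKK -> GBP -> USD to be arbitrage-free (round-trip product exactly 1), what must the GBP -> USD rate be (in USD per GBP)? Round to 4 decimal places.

1.1233

Known legs of the cycle: 1237.6 × 0.014056 × 0.35246 × 0.1452 = 0.8902633654666752
For no arbitrage the full-cycle product must be 1, so the missing rate is 1 / 0.8902633654666752 ≈ 1.123263.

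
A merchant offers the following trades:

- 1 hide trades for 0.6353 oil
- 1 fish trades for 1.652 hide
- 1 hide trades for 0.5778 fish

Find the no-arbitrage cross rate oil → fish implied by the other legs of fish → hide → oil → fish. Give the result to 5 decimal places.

0.95282

Known legs of the cycle: 1.652 × 0.6353 = 1.0495156
For no arbitrage the full-cycle product must be 1, so the missing rate is 1 / 1.0495156 ≈ 0.9528205.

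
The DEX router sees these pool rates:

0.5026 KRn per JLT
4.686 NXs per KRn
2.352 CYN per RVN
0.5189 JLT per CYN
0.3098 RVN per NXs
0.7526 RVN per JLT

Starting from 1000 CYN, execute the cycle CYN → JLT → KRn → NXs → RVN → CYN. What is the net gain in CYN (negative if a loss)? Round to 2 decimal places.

-109.51

1000 CYN × 0.5189 = 518.9 JLT
518.9 JLT × 0.5026 = 260.79914 KRn
260.79914 KRn × 4.686 = 1222.10477004 NXs
1222.10477004 NXs × 0.3098 = 378.608057758392 RVN
378.608057758392 RVN × 2.352 = 890.486151847737984 CYN
Net change: 890.486151847737984 − 1000 = -109.513848152262016 CYN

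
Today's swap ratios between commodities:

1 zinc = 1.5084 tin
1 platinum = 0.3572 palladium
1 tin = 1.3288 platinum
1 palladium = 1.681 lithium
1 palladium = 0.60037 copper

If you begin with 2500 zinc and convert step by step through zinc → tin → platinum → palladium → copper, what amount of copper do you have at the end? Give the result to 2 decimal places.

1074.60

2500 zinc × 1.5084 = 3771 tin
3771 tin × 1.3288 = 5010.9048 platinum
5010.9048 platinum × 0.3572 = 1789.89519456 palladium
1789.89519456 palladium × 0.60037 = 1074.5993779579872 copper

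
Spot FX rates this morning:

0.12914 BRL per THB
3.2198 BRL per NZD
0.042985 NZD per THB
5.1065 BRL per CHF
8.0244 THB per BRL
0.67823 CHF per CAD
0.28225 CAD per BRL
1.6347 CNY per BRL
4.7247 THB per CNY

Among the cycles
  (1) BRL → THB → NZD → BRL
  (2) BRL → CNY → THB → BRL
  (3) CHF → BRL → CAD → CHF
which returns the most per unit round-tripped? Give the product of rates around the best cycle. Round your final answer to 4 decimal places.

(1) 8.0244 × 0.042985 × 3.2198 = 1.11060
(2) 1.6347 × 4.7247 × 0.12914 = 0.99741
(3) 5.1065 × 0.28225 × 0.67823 = 0.97754
Highest is cycle (1) at 1.1106 (>1, arbitrage).

1.1106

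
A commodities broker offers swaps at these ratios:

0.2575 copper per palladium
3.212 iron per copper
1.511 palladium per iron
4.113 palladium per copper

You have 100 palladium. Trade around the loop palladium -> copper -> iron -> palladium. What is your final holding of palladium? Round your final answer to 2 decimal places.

124.97

100 palladium × 0.2575 = 25.75 copper
25.75 copper × 3.212 = 82.709 iron
82.709 iron × 1.511 = 124.973299 palladium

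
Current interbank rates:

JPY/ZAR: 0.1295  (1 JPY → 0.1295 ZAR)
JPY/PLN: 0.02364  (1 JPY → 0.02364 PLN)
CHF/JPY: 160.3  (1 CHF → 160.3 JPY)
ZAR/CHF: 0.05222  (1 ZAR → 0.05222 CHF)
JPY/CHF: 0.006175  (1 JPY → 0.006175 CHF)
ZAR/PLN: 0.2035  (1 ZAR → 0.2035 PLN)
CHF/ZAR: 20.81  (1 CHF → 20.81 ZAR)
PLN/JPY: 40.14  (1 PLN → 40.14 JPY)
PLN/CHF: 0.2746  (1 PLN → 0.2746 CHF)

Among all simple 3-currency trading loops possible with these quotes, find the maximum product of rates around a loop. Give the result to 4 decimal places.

CHF→ZAR→PLN→CHF: 20.81 × 0.2035 × 0.2746 = 1.16289
JPY→ZAR→CHF→JPY: 0.1295 × 0.05222 × 160.3 = 1.08403
JPY→ZAR→PLN→JPY: 0.1295 × 0.2035 × 40.14 = 1.05782
JPY→PLN→CHF→JPY: 0.02364 × 0.2746 × 160.3 = 1.04059
Maximum is CHF→ZAR→PLN→CHF at 1.1629; arbitrage exists.

1.1629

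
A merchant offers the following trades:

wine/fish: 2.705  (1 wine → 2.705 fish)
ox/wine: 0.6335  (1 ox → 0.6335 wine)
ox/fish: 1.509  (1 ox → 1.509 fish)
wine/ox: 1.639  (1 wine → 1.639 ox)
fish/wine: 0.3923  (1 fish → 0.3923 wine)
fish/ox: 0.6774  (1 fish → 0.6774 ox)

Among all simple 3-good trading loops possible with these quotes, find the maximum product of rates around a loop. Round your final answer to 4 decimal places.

1.1608

fish→ox→wine→fish: 0.6774 × 0.6335 × 2.705 = 1.16080
fish→wine→ox→fish: 0.3923 × 1.639 × 1.509 = 0.97026
Maximum is fish→ox→wine→fish at 1.1608; arbitrage exists.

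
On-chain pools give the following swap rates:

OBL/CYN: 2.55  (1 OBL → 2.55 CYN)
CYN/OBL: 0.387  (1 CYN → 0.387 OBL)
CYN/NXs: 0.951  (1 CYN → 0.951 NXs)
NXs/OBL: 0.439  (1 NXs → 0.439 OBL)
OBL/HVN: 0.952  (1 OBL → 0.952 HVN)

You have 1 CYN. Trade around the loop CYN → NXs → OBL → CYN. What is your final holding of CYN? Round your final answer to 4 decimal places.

1 CYN × 0.951 = 0.951 NXs
0.951 NXs × 0.439 = 0.417489 OBL
0.417489 OBL × 2.55 = 1.06459695 CYN

1.0646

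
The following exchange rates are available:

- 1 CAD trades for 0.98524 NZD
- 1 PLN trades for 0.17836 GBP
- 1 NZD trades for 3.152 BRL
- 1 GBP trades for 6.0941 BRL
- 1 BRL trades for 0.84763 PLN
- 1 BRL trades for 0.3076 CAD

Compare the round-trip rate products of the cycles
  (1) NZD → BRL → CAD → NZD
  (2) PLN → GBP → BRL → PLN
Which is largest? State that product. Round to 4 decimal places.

(1) 3.152 × 0.3076 × 0.98524 = 0.95524
(2) 0.17836 × 6.0941 × 0.84763 = 0.92133
Highest is cycle (1) at 0.9552 (≤1, no arbitrage).

0.9552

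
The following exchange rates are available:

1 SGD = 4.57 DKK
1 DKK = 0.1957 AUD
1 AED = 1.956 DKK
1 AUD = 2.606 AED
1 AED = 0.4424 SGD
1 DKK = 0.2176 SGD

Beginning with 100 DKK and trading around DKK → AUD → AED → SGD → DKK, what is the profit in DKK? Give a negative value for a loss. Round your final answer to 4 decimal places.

100 DKK × 0.1957 = 19.57 AUD
19.57 AUD × 2.606 = 50.99942 AED
50.99942 AED × 0.4424 = 22.562143408 SGD
22.562143408 SGD × 4.57 = 103.10899537456 DKK
Net change: 103.10899537456 − 100 = 3.10899537456 DKK

3.1090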